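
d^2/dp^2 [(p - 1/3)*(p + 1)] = 2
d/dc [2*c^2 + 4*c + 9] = 4*c + 4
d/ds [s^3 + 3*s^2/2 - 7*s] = 3*s^2 + 3*s - 7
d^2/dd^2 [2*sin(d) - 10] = -2*sin(d)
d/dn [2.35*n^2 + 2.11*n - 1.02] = 4.7*n + 2.11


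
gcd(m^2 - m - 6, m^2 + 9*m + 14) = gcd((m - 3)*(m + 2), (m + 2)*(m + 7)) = m + 2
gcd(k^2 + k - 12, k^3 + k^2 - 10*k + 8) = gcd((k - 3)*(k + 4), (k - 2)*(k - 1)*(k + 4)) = k + 4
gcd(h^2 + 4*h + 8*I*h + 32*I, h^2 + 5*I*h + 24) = h + 8*I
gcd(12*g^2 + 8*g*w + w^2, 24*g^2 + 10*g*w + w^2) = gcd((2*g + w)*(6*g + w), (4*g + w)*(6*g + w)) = 6*g + w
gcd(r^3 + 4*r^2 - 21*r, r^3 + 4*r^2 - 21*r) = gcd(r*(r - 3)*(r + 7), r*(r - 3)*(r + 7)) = r^3 + 4*r^2 - 21*r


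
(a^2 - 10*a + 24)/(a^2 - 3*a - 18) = (a - 4)/(a + 3)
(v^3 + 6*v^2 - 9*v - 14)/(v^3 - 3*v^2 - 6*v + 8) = (v^3 + 6*v^2 - 9*v - 14)/(v^3 - 3*v^2 - 6*v + 8)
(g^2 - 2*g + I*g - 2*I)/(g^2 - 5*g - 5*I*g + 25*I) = (g^2 + g*(-2 + I) - 2*I)/(g^2 - 5*g*(1 + I) + 25*I)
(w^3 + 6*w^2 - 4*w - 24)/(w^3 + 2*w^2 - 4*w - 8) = (w + 6)/(w + 2)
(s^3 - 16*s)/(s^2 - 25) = s*(s^2 - 16)/(s^2 - 25)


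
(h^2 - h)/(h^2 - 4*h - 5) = h*(1 - h)/(-h^2 + 4*h + 5)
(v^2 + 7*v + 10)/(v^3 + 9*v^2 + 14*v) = (v + 5)/(v*(v + 7))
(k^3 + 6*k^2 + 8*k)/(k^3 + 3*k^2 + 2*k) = (k + 4)/(k + 1)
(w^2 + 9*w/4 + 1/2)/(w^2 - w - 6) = (w + 1/4)/(w - 3)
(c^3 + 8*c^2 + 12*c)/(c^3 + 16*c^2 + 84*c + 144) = c*(c + 2)/(c^2 + 10*c + 24)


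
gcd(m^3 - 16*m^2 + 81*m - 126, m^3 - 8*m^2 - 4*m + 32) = 1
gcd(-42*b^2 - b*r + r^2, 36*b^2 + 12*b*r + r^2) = 6*b + r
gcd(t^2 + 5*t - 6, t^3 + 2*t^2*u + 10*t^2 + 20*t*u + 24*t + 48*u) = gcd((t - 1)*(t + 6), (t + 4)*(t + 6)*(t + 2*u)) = t + 6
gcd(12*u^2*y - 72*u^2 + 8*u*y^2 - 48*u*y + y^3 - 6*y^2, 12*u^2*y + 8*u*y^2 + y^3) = 12*u^2 + 8*u*y + y^2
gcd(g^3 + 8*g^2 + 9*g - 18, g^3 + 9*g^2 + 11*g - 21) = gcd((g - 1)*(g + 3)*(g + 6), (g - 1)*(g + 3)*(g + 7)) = g^2 + 2*g - 3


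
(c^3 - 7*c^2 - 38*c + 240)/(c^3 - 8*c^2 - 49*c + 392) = (c^2 + c - 30)/(c^2 - 49)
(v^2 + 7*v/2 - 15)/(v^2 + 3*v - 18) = (v - 5/2)/(v - 3)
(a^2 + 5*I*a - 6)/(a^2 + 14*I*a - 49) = (a^2 + 5*I*a - 6)/(a^2 + 14*I*a - 49)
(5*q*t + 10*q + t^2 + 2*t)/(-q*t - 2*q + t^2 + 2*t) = (-5*q - t)/(q - t)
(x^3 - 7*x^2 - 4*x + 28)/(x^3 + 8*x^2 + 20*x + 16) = (x^2 - 9*x + 14)/(x^2 + 6*x + 8)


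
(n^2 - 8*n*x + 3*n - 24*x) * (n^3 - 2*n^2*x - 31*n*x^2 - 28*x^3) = n^5 - 10*n^4*x + 3*n^4 - 15*n^3*x^2 - 30*n^3*x + 220*n^2*x^3 - 45*n^2*x^2 + 224*n*x^4 + 660*n*x^3 + 672*x^4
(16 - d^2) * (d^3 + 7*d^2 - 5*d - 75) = -d^5 - 7*d^4 + 21*d^3 + 187*d^2 - 80*d - 1200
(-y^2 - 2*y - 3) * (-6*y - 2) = 6*y^3 + 14*y^2 + 22*y + 6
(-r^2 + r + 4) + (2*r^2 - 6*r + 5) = r^2 - 5*r + 9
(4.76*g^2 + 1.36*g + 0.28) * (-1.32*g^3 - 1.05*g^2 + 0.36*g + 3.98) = -6.2832*g^5 - 6.7932*g^4 - 0.0840000000000003*g^3 + 19.1404*g^2 + 5.5136*g + 1.1144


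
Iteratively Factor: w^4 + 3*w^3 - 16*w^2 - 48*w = (w + 3)*(w^3 - 16*w) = (w - 4)*(w + 3)*(w^2 + 4*w) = w*(w - 4)*(w + 3)*(w + 4)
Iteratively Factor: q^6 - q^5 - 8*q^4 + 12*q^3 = (q + 3)*(q^5 - 4*q^4 + 4*q^3) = (q - 2)*(q + 3)*(q^4 - 2*q^3) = q*(q - 2)*(q + 3)*(q^3 - 2*q^2) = q^2*(q - 2)*(q + 3)*(q^2 - 2*q) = q^3*(q - 2)*(q + 3)*(q - 2)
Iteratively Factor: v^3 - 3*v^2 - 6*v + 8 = (v - 4)*(v^2 + v - 2) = (v - 4)*(v + 2)*(v - 1)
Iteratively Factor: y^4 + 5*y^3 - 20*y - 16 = (y + 2)*(y^3 + 3*y^2 - 6*y - 8) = (y - 2)*(y + 2)*(y^2 + 5*y + 4) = (y - 2)*(y + 1)*(y + 2)*(y + 4)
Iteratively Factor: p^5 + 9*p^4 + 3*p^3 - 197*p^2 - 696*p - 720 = (p + 3)*(p^4 + 6*p^3 - 15*p^2 - 152*p - 240) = (p + 3)*(p + 4)*(p^3 + 2*p^2 - 23*p - 60) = (p + 3)^2*(p + 4)*(p^2 - p - 20) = (p + 3)^2*(p + 4)^2*(p - 5)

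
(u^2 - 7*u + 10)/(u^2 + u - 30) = (u - 2)/(u + 6)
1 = 1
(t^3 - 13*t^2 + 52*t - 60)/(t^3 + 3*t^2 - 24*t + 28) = (t^2 - 11*t + 30)/(t^2 + 5*t - 14)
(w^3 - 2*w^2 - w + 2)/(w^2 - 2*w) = w - 1/w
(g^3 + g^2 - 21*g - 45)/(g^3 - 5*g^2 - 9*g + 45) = (g + 3)/(g - 3)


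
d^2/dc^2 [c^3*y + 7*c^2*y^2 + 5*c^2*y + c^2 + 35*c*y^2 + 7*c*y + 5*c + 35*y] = 6*c*y + 14*y^2 + 10*y + 2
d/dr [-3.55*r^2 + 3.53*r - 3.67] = 3.53 - 7.1*r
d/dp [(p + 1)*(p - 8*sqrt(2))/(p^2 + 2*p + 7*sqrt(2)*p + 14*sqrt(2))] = (p^2 + 15*sqrt(2)*p^2 + 44*sqrt(2)*p - 112 + 30*sqrt(2))/(p^4 + 4*p^3 + 14*sqrt(2)*p^3 + 56*sqrt(2)*p^2 + 102*p^2 + 56*sqrt(2)*p + 392*p + 392)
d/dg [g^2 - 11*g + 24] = 2*g - 11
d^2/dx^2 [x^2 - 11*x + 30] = 2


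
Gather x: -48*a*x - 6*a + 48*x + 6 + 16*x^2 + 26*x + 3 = -6*a + 16*x^2 + x*(74 - 48*a) + 9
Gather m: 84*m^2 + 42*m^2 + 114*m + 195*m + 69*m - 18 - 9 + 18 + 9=126*m^2 + 378*m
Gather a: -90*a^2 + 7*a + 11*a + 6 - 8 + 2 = -90*a^2 + 18*a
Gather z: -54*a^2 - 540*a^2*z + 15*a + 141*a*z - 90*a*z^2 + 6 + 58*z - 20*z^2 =-54*a^2 + 15*a + z^2*(-90*a - 20) + z*(-540*a^2 + 141*a + 58) + 6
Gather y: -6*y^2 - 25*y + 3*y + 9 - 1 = -6*y^2 - 22*y + 8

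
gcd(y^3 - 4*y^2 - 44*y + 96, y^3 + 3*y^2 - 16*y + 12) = y^2 + 4*y - 12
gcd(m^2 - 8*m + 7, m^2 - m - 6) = 1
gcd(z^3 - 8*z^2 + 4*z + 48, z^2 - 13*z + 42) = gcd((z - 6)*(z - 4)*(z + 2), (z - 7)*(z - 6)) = z - 6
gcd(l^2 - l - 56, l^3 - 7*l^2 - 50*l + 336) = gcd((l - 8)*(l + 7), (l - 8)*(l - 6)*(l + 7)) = l^2 - l - 56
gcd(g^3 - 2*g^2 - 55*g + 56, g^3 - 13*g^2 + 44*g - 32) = g^2 - 9*g + 8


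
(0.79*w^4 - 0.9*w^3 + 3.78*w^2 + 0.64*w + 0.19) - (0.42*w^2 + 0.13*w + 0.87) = 0.79*w^4 - 0.9*w^3 + 3.36*w^2 + 0.51*w - 0.68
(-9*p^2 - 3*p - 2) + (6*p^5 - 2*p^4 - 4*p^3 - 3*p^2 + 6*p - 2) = 6*p^5 - 2*p^4 - 4*p^3 - 12*p^2 + 3*p - 4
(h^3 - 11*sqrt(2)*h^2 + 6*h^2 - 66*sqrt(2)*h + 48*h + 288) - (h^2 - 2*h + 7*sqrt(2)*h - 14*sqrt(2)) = h^3 - 11*sqrt(2)*h^2 + 5*h^2 - 73*sqrt(2)*h + 50*h + 14*sqrt(2) + 288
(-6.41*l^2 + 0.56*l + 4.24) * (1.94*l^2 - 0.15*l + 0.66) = -12.4354*l^4 + 2.0479*l^3 + 3.911*l^2 - 0.2664*l + 2.7984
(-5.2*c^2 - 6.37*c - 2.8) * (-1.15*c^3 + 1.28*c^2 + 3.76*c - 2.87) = 5.98*c^5 + 0.669499999999999*c^4 - 24.4856*c^3 - 12.6112*c^2 + 7.7539*c + 8.036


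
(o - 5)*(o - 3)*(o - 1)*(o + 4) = o^4 - 5*o^3 - 13*o^2 + 77*o - 60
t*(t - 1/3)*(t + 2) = t^3 + 5*t^2/3 - 2*t/3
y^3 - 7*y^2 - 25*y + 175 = (y - 7)*(y - 5)*(y + 5)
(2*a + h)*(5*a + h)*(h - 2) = 10*a^2*h - 20*a^2 + 7*a*h^2 - 14*a*h + h^3 - 2*h^2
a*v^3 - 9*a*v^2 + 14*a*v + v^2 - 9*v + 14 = (v - 7)*(v - 2)*(a*v + 1)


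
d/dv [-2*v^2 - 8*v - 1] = -4*v - 8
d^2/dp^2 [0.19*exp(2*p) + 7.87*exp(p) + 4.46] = (0.76*exp(p) + 7.87)*exp(p)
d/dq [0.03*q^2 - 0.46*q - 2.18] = 0.06*q - 0.46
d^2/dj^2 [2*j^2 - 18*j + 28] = 4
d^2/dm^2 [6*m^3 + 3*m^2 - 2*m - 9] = 36*m + 6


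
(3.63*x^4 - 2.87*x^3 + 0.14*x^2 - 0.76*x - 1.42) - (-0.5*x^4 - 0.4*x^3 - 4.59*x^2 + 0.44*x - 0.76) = 4.13*x^4 - 2.47*x^3 + 4.73*x^2 - 1.2*x - 0.66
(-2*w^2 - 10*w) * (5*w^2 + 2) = -10*w^4 - 50*w^3 - 4*w^2 - 20*w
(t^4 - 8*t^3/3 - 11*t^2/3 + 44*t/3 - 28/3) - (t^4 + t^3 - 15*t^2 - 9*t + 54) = -11*t^3/3 + 34*t^2/3 + 71*t/3 - 190/3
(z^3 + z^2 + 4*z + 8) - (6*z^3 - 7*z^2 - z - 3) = -5*z^3 + 8*z^2 + 5*z + 11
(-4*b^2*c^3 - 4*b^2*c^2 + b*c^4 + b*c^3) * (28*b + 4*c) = -112*b^3*c^3 - 112*b^3*c^2 + 12*b^2*c^4 + 12*b^2*c^3 + 4*b*c^5 + 4*b*c^4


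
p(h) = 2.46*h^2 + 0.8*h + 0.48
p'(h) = 4.92*h + 0.8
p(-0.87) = 1.65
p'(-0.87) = -3.48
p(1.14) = 4.59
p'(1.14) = 6.41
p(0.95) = 3.46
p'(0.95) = 5.47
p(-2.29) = 11.55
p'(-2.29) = -10.47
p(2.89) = 23.34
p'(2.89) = 15.02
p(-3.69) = 31.02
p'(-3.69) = -17.35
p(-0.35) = 0.50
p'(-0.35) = -0.92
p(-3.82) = 33.32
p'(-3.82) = -17.99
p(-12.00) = 345.12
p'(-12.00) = -58.24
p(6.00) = 93.84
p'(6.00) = 30.32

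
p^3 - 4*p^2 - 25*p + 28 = (p - 7)*(p - 1)*(p + 4)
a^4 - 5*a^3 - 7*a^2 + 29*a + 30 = (a - 5)*(a - 3)*(a + 1)*(a + 2)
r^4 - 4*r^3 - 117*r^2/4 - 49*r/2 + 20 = (r - 8)*(r - 1/2)*(r + 2)*(r + 5/2)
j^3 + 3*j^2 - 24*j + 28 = (j - 2)^2*(j + 7)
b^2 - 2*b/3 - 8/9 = (b - 4/3)*(b + 2/3)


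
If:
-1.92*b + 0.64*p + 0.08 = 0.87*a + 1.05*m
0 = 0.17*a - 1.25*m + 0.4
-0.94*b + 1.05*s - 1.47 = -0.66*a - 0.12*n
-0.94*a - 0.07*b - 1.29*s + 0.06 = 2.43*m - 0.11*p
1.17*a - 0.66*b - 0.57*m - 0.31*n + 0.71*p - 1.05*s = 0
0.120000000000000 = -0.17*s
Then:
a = -33.25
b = -141.12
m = -4.20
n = -904.15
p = -475.58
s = -0.71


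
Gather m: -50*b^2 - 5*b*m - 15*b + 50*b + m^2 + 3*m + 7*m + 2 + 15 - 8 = -50*b^2 + 35*b + m^2 + m*(10 - 5*b) + 9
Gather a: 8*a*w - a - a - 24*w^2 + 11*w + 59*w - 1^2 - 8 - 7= a*(8*w - 2) - 24*w^2 + 70*w - 16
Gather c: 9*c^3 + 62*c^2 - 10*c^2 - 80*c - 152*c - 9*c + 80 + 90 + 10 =9*c^3 + 52*c^2 - 241*c + 180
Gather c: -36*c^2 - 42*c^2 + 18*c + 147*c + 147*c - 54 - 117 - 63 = -78*c^2 + 312*c - 234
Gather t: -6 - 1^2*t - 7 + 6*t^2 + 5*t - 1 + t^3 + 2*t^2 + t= t^3 + 8*t^2 + 5*t - 14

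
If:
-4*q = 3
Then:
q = -3/4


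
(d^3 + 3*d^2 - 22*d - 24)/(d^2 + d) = d + 2 - 24/d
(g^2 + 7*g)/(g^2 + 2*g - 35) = g/(g - 5)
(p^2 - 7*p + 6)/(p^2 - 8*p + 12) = (p - 1)/(p - 2)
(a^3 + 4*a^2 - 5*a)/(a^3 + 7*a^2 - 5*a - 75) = a*(a - 1)/(a^2 + 2*a - 15)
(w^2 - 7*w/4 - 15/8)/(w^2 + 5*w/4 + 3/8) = (2*w - 5)/(2*w + 1)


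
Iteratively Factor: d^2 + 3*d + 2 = (d + 1)*(d + 2)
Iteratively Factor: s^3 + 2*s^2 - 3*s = (s)*(s^2 + 2*s - 3) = s*(s + 3)*(s - 1)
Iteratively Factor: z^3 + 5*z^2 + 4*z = (z)*(z^2 + 5*z + 4) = z*(z + 1)*(z + 4)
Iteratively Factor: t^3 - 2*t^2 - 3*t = (t - 3)*(t^2 + t) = (t - 3)*(t + 1)*(t)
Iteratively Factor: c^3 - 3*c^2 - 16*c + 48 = (c - 3)*(c^2 - 16) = (c - 3)*(c + 4)*(c - 4)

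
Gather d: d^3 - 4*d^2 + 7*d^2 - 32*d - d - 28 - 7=d^3 + 3*d^2 - 33*d - 35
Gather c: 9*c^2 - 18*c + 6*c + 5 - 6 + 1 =9*c^2 - 12*c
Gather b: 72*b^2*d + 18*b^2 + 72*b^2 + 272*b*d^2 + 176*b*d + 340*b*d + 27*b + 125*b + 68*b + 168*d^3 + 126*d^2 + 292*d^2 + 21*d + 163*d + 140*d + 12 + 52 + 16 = b^2*(72*d + 90) + b*(272*d^2 + 516*d + 220) + 168*d^3 + 418*d^2 + 324*d + 80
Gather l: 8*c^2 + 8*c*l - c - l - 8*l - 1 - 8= 8*c^2 - c + l*(8*c - 9) - 9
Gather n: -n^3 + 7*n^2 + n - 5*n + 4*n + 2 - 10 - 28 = -n^3 + 7*n^2 - 36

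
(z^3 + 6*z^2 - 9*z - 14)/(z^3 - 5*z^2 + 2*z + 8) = (z + 7)/(z - 4)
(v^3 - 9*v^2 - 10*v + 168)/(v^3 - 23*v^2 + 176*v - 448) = (v^2 - 2*v - 24)/(v^2 - 16*v + 64)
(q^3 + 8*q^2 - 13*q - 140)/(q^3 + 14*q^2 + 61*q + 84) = (q^2 + q - 20)/(q^2 + 7*q + 12)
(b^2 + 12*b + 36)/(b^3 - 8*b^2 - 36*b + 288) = (b + 6)/(b^2 - 14*b + 48)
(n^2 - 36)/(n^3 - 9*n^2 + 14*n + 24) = (n + 6)/(n^2 - 3*n - 4)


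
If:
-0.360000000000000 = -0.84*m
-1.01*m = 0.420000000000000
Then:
No Solution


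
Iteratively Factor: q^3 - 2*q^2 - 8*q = (q)*(q^2 - 2*q - 8) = q*(q - 4)*(q + 2)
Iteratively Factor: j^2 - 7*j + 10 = (j - 2)*(j - 5)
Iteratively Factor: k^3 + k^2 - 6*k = (k - 2)*(k^2 + 3*k) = (k - 2)*(k + 3)*(k)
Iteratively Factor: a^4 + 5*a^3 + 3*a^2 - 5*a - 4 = (a + 4)*(a^3 + a^2 - a - 1) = (a + 1)*(a + 4)*(a^2 - 1) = (a + 1)^2*(a + 4)*(a - 1)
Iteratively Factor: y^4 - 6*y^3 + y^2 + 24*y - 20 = (y - 1)*(y^3 - 5*y^2 - 4*y + 20) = (y - 1)*(y + 2)*(y^2 - 7*y + 10) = (y - 2)*(y - 1)*(y + 2)*(y - 5)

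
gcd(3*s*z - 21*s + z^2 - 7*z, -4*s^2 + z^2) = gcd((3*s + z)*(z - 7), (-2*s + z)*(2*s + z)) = 1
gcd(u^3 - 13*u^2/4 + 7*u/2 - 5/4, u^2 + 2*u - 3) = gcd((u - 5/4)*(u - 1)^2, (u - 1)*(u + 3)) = u - 1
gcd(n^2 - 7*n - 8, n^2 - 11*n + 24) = n - 8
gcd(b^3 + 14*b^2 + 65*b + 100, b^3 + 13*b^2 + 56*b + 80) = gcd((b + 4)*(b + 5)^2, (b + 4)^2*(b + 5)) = b^2 + 9*b + 20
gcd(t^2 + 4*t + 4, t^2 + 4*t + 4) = t^2 + 4*t + 4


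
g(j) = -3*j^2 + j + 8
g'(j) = 1 - 6*j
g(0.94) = 6.29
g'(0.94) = -4.64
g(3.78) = -31.09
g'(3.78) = -21.68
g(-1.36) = 1.09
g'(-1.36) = 9.16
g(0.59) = 7.55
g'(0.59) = -2.54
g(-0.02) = 7.98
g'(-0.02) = 1.12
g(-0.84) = 5.04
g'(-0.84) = 6.04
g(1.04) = 5.80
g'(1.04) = -5.24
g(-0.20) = 7.68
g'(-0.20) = 2.20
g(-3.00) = -22.00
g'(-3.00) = 19.00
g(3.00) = -16.00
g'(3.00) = -17.00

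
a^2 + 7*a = a*(a + 7)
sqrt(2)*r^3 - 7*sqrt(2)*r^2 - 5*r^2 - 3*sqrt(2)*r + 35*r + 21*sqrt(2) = (r - 7)*(r - 3*sqrt(2))*(sqrt(2)*r + 1)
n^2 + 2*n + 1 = (n + 1)^2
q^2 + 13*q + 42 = (q + 6)*(q + 7)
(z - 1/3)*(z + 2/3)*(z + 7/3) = z^3 + 8*z^2/3 + 5*z/9 - 14/27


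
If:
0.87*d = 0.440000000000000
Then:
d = 0.51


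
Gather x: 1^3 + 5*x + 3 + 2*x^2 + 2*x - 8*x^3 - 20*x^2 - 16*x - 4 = -8*x^3 - 18*x^2 - 9*x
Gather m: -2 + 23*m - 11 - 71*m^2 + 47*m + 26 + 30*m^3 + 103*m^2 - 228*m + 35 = 30*m^3 + 32*m^2 - 158*m + 48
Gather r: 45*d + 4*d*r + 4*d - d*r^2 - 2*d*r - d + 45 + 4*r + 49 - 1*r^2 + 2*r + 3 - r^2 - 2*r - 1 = 48*d + r^2*(-d - 2) + r*(2*d + 4) + 96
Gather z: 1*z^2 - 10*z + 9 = z^2 - 10*z + 9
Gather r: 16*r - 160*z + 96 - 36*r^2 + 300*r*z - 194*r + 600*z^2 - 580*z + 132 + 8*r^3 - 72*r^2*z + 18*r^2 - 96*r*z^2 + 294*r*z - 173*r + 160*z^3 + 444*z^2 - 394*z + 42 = 8*r^3 + r^2*(-72*z - 18) + r*(-96*z^2 + 594*z - 351) + 160*z^3 + 1044*z^2 - 1134*z + 270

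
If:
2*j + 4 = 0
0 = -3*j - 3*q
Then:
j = -2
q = 2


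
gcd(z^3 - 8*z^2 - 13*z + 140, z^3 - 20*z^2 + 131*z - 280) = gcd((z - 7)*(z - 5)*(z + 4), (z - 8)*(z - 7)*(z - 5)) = z^2 - 12*z + 35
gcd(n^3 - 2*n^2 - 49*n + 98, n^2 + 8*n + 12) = 1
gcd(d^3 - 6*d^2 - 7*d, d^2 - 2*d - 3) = d + 1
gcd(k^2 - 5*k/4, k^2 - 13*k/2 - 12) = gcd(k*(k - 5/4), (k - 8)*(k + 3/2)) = 1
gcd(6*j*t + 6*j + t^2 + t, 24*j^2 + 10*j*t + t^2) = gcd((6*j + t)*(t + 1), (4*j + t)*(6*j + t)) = 6*j + t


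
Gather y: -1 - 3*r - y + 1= -3*r - y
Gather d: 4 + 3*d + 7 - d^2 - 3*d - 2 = 9 - d^2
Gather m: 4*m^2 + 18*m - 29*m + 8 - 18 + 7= 4*m^2 - 11*m - 3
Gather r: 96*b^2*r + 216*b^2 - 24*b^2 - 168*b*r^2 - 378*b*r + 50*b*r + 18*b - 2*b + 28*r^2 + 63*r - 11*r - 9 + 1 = 192*b^2 + 16*b + r^2*(28 - 168*b) + r*(96*b^2 - 328*b + 52) - 8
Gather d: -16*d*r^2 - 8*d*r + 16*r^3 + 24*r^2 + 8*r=d*(-16*r^2 - 8*r) + 16*r^3 + 24*r^2 + 8*r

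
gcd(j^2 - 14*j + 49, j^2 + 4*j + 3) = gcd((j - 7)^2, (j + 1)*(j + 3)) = 1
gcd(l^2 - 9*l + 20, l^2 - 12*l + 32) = l - 4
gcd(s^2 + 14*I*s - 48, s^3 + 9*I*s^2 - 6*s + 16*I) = s + 8*I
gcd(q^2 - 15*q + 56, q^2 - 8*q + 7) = q - 7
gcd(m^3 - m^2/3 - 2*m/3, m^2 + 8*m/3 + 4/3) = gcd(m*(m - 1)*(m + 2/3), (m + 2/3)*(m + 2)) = m + 2/3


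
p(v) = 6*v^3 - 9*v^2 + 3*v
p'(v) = 18*v^2 - 18*v + 3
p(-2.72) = -195.49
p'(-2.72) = 185.13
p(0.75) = -0.28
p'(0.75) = -0.38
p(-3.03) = -258.63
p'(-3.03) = 222.80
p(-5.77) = -1469.55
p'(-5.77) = 706.13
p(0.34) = 0.22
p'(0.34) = -1.04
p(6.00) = 990.00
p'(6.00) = 543.00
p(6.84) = 1519.53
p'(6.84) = 722.02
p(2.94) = 83.50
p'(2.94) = 105.66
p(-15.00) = -22320.00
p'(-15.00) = 4323.00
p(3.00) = 90.00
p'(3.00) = 111.00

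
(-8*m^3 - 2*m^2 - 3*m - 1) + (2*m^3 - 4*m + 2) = -6*m^3 - 2*m^2 - 7*m + 1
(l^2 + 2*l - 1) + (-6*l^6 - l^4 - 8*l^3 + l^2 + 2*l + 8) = -6*l^6 - l^4 - 8*l^3 + 2*l^2 + 4*l + 7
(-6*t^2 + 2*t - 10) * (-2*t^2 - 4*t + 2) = 12*t^4 + 20*t^3 + 44*t - 20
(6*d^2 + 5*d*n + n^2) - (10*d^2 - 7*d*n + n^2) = -4*d^2 + 12*d*n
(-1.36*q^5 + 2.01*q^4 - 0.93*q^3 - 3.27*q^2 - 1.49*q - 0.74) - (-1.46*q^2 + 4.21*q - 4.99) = -1.36*q^5 + 2.01*q^4 - 0.93*q^3 - 1.81*q^2 - 5.7*q + 4.25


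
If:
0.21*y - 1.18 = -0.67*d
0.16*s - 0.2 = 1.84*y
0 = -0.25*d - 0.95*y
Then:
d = 1.92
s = -4.56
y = -0.51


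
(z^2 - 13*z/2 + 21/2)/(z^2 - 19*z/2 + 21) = (z - 3)/(z - 6)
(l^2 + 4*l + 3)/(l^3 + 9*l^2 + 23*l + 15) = 1/(l + 5)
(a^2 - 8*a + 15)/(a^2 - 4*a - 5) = (a - 3)/(a + 1)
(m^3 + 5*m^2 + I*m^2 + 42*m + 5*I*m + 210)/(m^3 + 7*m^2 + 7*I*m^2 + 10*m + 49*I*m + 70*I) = (m - 6*I)/(m + 2)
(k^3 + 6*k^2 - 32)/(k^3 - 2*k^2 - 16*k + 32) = (k + 4)/(k - 4)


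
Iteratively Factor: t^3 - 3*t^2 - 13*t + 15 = (t - 5)*(t^2 + 2*t - 3) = (t - 5)*(t - 1)*(t + 3)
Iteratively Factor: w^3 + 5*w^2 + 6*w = (w + 2)*(w^2 + 3*w) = w*(w + 2)*(w + 3)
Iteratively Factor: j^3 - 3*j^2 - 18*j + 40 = (j - 5)*(j^2 + 2*j - 8) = (j - 5)*(j - 2)*(j + 4)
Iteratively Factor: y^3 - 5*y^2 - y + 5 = (y - 1)*(y^2 - 4*y - 5) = (y - 1)*(y + 1)*(y - 5)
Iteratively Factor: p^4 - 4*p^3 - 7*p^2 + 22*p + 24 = (p - 4)*(p^3 - 7*p - 6) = (p - 4)*(p + 1)*(p^2 - p - 6) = (p - 4)*(p + 1)*(p + 2)*(p - 3)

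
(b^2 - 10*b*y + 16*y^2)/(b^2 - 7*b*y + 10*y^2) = (-b + 8*y)/(-b + 5*y)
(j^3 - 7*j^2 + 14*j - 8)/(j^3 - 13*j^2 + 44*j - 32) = (j - 2)/(j - 8)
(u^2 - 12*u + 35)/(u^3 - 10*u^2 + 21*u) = (u - 5)/(u*(u - 3))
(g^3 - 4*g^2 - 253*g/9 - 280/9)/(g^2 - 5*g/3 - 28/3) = (3*g^2 - 19*g - 40)/(3*(g - 4))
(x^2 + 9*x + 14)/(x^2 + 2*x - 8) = (x^2 + 9*x + 14)/(x^2 + 2*x - 8)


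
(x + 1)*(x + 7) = x^2 + 8*x + 7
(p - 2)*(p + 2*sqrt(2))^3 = p^4 - 2*p^3 + 6*sqrt(2)*p^3 - 12*sqrt(2)*p^2 + 24*p^2 - 48*p + 16*sqrt(2)*p - 32*sqrt(2)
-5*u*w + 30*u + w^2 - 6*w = (-5*u + w)*(w - 6)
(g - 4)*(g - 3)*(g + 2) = g^3 - 5*g^2 - 2*g + 24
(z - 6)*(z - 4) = z^2 - 10*z + 24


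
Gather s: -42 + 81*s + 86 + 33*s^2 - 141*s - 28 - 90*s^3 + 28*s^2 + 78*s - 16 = -90*s^3 + 61*s^2 + 18*s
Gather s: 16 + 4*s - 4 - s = 3*s + 12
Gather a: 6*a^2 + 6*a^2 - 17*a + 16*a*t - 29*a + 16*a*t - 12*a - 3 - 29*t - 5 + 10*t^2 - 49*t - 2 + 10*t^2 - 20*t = 12*a^2 + a*(32*t - 58) + 20*t^2 - 98*t - 10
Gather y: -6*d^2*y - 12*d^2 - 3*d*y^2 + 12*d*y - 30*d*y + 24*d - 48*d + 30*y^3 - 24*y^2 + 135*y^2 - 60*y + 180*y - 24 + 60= -12*d^2 - 24*d + 30*y^3 + y^2*(111 - 3*d) + y*(-6*d^2 - 18*d + 120) + 36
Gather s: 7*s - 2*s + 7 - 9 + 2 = 5*s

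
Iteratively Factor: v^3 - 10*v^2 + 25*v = (v - 5)*(v^2 - 5*v) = (v - 5)^2*(v)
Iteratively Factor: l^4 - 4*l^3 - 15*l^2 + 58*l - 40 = (l + 4)*(l^3 - 8*l^2 + 17*l - 10) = (l - 2)*(l + 4)*(l^2 - 6*l + 5) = (l - 5)*(l - 2)*(l + 4)*(l - 1)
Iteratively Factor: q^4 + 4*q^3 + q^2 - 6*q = (q - 1)*(q^3 + 5*q^2 + 6*q) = q*(q - 1)*(q^2 + 5*q + 6) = q*(q - 1)*(q + 2)*(q + 3)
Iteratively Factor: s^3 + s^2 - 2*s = (s)*(s^2 + s - 2) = s*(s + 2)*(s - 1)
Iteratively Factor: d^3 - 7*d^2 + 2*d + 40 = (d + 2)*(d^2 - 9*d + 20) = (d - 4)*(d + 2)*(d - 5)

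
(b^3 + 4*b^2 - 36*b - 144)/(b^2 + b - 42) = (b^2 + 10*b + 24)/(b + 7)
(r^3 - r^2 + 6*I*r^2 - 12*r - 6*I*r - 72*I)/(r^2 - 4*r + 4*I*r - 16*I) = (r^2 + r*(3 + 6*I) + 18*I)/(r + 4*I)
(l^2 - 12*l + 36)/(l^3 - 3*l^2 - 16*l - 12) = (l - 6)/(l^2 + 3*l + 2)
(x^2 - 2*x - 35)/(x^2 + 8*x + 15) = (x - 7)/(x + 3)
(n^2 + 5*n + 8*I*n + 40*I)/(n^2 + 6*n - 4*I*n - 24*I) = (n^2 + n*(5 + 8*I) + 40*I)/(n^2 + n*(6 - 4*I) - 24*I)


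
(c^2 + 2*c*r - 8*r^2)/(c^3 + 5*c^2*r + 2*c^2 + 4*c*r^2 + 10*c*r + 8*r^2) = (c - 2*r)/(c^2 + c*r + 2*c + 2*r)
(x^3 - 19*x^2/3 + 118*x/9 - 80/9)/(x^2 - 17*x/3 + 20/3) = (3*x^2 - 14*x + 16)/(3*(x - 4))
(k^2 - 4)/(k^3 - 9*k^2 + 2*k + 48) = (k - 2)/(k^2 - 11*k + 24)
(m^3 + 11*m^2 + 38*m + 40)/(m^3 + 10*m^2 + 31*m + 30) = (m + 4)/(m + 3)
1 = 1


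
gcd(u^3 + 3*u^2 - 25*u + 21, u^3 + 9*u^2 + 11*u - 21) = u^2 + 6*u - 7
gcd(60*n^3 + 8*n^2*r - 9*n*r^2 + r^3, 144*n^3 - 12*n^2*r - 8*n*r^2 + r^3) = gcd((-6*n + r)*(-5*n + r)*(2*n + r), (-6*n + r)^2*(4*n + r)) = -6*n + r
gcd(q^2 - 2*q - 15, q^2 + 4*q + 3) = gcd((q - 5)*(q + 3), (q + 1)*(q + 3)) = q + 3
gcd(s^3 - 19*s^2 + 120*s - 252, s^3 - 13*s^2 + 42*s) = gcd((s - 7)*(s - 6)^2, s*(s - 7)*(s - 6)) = s^2 - 13*s + 42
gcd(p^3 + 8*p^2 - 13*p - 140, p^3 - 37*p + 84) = p^2 + 3*p - 28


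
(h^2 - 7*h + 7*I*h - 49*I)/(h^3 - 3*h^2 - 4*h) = (h^2 + 7*h*(-1 + I) - 49*I)/(h*(h^2 - 3*h - 4))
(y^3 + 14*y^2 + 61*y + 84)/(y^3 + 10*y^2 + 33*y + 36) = (y + 7)/(y + 3)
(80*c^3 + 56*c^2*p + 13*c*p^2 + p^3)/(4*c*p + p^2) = 20*c^2/p + 9*c + p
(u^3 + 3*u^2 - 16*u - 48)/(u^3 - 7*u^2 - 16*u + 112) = (u + 3)/(u - 7)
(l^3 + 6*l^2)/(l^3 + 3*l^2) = (l + 6)/(l + 3)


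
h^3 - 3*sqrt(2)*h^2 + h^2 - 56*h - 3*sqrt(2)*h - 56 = (h + 1)*(h - 7*sqrt(2))*(h + 4*sqrt(2))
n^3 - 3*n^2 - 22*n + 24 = (n - 6)*(n - 1)*(n + 4)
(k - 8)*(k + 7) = k^2 - k - 56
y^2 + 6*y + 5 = (y + 1)*(y + 5)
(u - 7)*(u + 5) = u^2 - 2*u - 35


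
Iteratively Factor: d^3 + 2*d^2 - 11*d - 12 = (d + 1)*(d^2 + d - 12) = (d + 1)*(d + 4)*(d - 3)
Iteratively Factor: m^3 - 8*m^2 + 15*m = (m)*(m^2 - 8*m + 15) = m*(m - 5)*(m - 3)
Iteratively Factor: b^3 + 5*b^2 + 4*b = (b + 1)*(b^2 + 4*b) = b*(b + 1)*(b + 4)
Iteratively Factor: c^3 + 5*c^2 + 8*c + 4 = (c + 1)*(c^2 + 4*c + 4) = (c + 1)*(c + 2)*(c + 2)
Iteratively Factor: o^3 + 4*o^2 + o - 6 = (o + 3)*(o^2 + o - 2) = (o + 2)*(o + 3)*(o - 1)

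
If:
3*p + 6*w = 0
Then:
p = -2*w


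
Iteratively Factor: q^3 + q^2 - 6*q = (q + 3)*(q^2 - 2*q) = q*(q + 3)*(q - 2)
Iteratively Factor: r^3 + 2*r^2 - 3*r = (r + 3)*(r^2 - r) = r*(r + 3)*(r - 1)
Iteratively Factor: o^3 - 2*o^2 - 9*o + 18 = (o - 3)*(o^2 + o - 6) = (o - 3)*(o + 3)*(o - 2)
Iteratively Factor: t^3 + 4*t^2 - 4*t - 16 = (t + 4)*(t^2 - 4) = (t - 2)*(t + 4)*(t + 2)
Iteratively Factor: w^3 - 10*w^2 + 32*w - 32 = (w - 4)*(w^2 - 6*w + 8) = (w - 4)^2*(w - 2)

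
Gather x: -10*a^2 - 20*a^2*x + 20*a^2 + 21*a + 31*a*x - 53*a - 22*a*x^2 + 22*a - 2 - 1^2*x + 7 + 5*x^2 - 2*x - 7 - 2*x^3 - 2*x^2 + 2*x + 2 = 10*a^2 - 10*a - 2*x^3 + x^2*(3 - 22*a) + x*(-20*a^2 + 31*a - 1)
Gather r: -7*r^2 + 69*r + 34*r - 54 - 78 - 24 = -7*r^2 + 103*r - 156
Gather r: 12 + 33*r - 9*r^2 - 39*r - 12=-9*r^2 - 6*r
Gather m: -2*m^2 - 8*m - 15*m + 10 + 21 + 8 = -2*m^2 - 23*m + 39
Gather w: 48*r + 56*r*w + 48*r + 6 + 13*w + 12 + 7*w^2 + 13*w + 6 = 96*r + 7*w^2 + w*(56*r + 26) + 24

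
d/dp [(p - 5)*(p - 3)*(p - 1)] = 3*p^2 - 18*p + 23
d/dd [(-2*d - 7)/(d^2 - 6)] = 2*(d^2 + 7*d + 6)/(d^4 - 12*d^2 + 36)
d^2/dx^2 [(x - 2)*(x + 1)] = 2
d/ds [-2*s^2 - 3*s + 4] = -4*s - 3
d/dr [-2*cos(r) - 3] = 2*sin(r)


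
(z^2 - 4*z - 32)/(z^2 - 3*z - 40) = (z + 4)/(z + 5)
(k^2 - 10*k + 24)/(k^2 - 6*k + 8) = (k - 6)/(k - 2)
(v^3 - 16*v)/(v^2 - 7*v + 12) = v*(v + 4)/(v - 3)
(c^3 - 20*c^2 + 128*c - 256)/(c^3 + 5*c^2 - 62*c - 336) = (c^2 - 12*c + 32)/(c^2 + 13*c + 42)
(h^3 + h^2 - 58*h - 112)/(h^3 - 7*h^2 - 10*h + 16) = (h + 7)/(h - 1)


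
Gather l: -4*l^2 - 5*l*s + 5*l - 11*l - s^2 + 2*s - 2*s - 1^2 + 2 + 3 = -4*l^2 + l*(-5*s - 6) - s^2 + 4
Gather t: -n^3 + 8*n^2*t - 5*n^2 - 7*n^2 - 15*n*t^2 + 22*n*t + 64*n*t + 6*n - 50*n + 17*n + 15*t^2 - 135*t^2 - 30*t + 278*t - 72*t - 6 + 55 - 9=-n^3 - 12*n^2 - 27*n + t^2*(-15*n - 120) + t*(8*n^2 + 86*n + 176) + 40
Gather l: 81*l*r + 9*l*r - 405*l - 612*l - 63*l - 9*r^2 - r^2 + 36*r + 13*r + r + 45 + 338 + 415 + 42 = l*(90*r - 1080) - 10*r^2 + 50*r + 840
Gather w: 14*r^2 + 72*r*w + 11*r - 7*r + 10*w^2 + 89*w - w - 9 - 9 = 14*r^2 + 4*r + 10*w^2 + w*(72*r + 88) - 18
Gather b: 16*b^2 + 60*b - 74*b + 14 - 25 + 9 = 16*b^2 - 14*b - 2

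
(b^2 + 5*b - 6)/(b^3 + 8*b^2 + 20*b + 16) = (b^2 + 5*b - 6)/(b^3 + 8*b^2 + 20*b + 16)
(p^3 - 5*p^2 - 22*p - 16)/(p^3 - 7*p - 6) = (p - 8)/(p - 3)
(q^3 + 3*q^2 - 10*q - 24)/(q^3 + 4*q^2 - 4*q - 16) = (q - 3)/(q - 2)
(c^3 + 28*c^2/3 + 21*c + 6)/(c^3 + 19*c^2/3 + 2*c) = (c + 3)/c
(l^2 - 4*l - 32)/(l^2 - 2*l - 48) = (l + 4)/(l + 6)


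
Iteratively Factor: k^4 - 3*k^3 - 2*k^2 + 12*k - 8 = (k + 2)*(k^3 - 5*k^2 + 8*k - 4) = (k - 2)*(k + 2)*(k^2 - 3*k + 2) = (k - 2)*(k - 1)*(k + 2)*(k - 2)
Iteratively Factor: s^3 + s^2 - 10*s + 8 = (s + 4)*(s^2 - 3*s + 2) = (s - 2)*(s + 4)*(s - 1)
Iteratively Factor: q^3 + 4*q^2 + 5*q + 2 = (q + 1)*(q^2 + 3*q + 2) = (q + 1)^2*(q + 2)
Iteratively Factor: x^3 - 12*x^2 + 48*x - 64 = (x - 4)*(x^2 - 8*x + 16) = (x - 4)^2*(x - 4)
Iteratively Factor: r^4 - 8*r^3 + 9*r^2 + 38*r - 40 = (r + 2)*(r^3 - 10*r^2 + 29*r - 20) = (r - 4)*(r + 2)*(r^2 - 6*r + 5) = (r - 5)*(r - 4)*(r + 2)*(r - 1)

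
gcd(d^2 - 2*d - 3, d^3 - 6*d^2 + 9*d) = d - 3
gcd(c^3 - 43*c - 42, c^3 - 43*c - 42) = c^3 - 43*c - 42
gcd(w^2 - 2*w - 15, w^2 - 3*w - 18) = w + 3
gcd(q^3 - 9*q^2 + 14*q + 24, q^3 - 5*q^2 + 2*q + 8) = q^2 - 3*q - 4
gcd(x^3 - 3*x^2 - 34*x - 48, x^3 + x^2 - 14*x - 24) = x^2 + 5*x + 6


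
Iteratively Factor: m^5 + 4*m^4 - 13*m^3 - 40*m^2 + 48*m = (m)*(m^4 + 4*m^3 - 13*m^2 - 40*m + 48) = m*(m - 1)*(m^3 + 5*m^2 - 8*m - 48) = m*(m - 1)*(m + 4)*(m^2 + m - 12) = m*(m - 3)*(m - 1)*(m + 4)*(m + 4)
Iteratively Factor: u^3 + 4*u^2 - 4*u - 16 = (u + 2)*(u^2 + 2*u - 8) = (u - 2)*(u + 2)*(u + 4)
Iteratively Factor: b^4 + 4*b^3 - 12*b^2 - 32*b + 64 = (b + 4)*(b^3 - 12*b + 16) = (b + 4)^2*(b^2 - 4*b + 4) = (b - 2)*(b + 4)^2*(b - 2)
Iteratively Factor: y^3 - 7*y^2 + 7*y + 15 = (y - 5)*(y^2 - 2*y - 3) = (y - 5)*(y + 1)*(y - 3)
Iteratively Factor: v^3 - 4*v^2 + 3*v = (v)*(v^2 - 4*v + 3) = v*(v - 3)*(v - 1)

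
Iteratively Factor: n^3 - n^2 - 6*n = (n + 2)*(n^2 - 3*n) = n*(n + 2)*(n - 3)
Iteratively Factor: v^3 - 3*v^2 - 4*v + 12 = (v - 2)*(v^2 - v - 6) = (v - 2)*(v + 2)*(v - 3)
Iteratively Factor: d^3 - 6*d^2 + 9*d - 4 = (d - 1)*(d^2 - 5*d + 4) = (d - 1)^2*(d - 4)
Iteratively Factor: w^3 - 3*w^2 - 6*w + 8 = (w + 2)*(w^2 - 5*w + 4) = (w - 1)*(w + 2)*(w - 4)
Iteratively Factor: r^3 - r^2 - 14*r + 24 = (r + 4)*(r^2 - 5*r + 6) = (r - 3)*(r + 4)*(r - 2)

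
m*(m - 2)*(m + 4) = m^3 + 2*m^2 - 8*m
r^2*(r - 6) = r^3 - 6*r^2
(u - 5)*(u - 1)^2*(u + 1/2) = u^4 - 13*u^3/2 + 15*u^2/2 + u/2 - 5/2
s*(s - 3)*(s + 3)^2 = s^4 + 3*s^3 - 9*s^2 - 27*s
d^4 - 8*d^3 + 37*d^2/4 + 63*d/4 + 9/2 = (d - 6)*(d - 3)*(d + 1/2)^2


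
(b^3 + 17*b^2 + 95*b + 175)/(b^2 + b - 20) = (b^2 + 12*b + 35)/(b - 4)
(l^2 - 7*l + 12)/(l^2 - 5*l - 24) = (-l^2 + 7*l - 12)/(-l^2 + 5*l + 24)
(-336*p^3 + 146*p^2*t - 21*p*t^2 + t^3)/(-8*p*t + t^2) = 42*p^2/t - 13*p + t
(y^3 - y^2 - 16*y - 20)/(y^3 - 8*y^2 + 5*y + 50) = (y + 2)/(y - 5)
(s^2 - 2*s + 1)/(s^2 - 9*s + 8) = (s - 1)/(s - 8)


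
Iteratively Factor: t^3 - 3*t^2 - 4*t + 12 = (t - 3)*(t^2 - 4) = (t - 3)*(t - 2)*(t + 2)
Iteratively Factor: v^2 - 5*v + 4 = (v - 1)*(v - 4)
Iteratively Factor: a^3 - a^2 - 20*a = (a)*(a^2 - a - 20) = a*(a + 4)*(a - 5)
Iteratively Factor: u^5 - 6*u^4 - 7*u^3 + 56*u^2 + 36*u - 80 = (u - 5)*(u^4 - u^3 - 12*u^2 - 4*u + 16) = (u - 5)*(u + 2)*(u^3 - 3*u^2 - 6*u + 8) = (u - 5)*(u - 1)*(u + 2)*(u^2 - 2*u - 8) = (u - 5)*(u - 4)*(u - 1)*(u + 2)*(u + 2)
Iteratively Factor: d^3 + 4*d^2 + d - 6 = (d - 1)*(d^2 + 5*d + 6) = (d - 1)*(d + 2)*(d + 3)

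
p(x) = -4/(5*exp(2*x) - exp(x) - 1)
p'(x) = -4*(-10*exp(2*x) + exp(x))/(5*exp(2*x) - exp(x) - 1)^2 = (40*exp(x) - 4)*exp(x)/(-5*exp(2*x) + exp(x) + 1)^2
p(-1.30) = 4.44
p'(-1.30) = 2.32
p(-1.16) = 4.87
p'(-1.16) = 3.96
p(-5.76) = 3.99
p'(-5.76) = -0.01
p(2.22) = -0.01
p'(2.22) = 0.02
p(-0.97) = 6.06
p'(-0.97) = 9.70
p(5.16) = -0.00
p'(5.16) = 0.00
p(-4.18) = 3.94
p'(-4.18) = -0.05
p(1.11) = -0.10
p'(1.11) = 0.20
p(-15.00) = 4.00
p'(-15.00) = 0.00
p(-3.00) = 3.86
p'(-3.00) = -0.09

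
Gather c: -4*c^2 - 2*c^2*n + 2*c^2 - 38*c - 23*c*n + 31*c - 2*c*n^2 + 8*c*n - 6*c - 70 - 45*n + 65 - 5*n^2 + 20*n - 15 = c^2*(-2*n - 2) + c*(-2*n^2 - 15*n - 13) - 5*n^2 - 25*n - 20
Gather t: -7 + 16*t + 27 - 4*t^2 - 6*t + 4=-4*t^2 + 10*t + 24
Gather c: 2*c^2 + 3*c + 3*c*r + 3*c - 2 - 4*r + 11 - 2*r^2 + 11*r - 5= 2*c^2 + c*(3*r + 6) - 2*r^2 + 7*r + 4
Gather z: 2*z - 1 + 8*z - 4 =10*z - 5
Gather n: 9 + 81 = 90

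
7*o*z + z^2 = z*(7*o + z)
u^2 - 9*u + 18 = (u - 6)*(u - 3)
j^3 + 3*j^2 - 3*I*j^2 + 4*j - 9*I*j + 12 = (j + 3)*(j - 4*I)*(j + I)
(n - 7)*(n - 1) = n^2 - 8*n + 7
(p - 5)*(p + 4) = p^2 - p - 20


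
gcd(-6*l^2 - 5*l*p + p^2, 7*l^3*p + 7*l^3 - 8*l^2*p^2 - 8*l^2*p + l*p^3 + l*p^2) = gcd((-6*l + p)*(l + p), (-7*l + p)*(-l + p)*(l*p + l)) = 1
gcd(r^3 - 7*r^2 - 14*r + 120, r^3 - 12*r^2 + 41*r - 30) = r^2 - 11*r + 30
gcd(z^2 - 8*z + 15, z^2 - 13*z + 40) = z - 5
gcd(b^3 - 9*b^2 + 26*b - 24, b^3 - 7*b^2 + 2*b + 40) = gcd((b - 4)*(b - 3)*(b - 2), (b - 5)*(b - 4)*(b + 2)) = b - 4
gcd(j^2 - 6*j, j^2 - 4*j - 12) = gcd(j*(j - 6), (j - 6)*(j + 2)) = j - 6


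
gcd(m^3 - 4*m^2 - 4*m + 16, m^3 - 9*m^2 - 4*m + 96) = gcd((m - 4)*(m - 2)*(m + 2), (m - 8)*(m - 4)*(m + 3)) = m - 4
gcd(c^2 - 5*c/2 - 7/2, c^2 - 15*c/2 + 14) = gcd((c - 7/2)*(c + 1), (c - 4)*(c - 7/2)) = c - 7/2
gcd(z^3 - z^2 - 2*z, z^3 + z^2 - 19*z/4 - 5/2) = z - 2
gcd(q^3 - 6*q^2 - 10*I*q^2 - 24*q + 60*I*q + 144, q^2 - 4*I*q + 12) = q - 6*I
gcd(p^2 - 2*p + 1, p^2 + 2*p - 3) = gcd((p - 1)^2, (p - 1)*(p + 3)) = p - 1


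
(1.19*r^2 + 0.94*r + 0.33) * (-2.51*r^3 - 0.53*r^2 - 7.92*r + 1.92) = -2.9869*r^5 - 2.9901*r^4 - 10.7513*r^3 - 5.3349*r^2 - 0.8088*r + 0.6336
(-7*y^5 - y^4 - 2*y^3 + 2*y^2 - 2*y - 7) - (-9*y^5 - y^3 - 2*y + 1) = 2*y^5 - y^4 - y^3 + 2*y^2 - 8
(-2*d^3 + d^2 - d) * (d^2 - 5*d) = -2*d^5 + 11*d^4 - 6*d^3 + 5*d^2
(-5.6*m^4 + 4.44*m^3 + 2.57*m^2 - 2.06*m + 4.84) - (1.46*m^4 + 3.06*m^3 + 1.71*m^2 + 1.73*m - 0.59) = -7.06*m^4 + 1.38*m^3 + 0.86*m^2 - 3.79*m + 5.43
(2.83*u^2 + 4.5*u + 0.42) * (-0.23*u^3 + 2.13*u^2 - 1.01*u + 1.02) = -0.6509*u^5 + 4.9929*u^4 + 6.6301*u^3 - 0.7638*u^2 + 4.1658*u + 0.4284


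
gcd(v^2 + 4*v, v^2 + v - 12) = v + 4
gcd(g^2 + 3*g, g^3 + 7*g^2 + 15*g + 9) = g + 3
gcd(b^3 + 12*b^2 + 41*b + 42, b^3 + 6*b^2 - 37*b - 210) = b + 7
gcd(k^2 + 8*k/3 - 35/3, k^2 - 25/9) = 1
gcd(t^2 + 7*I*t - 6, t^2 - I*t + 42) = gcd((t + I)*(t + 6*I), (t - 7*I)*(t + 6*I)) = t + 6*I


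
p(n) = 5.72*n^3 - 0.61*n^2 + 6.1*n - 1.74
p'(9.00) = 1385.08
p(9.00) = 4173.63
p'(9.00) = 1385.08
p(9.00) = 4173.63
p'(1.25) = 31.39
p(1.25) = 16.10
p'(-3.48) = 218.16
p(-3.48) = -271.42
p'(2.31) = 94.85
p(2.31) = 79.60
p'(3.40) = 200.32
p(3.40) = 236.77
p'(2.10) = 79.21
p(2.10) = 61.35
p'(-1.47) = 44.97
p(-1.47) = -30.19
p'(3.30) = 188.95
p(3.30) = 217.31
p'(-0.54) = 11.76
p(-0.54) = -6.11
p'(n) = 17.16*n^2 - 1.22*n + 6.1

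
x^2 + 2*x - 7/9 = (x - 1/3)*(x + 7/3)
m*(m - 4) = m^2 - 4*m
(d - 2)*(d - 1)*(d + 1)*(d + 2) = d^4 - 5*d^2 + 4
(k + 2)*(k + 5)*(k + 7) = k^3 + 14*k^2 + 59*k + 70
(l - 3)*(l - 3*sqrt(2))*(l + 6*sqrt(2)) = l^3 - 3*l^2 + 3*sqrt(2)*l^2 - 36*l - 9*sqrt(2)*l + 108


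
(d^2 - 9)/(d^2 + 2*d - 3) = (d - 3)/(d - 1)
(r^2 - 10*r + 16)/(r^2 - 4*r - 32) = (r - 2)/(r + 4)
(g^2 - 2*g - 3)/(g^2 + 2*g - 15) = (g + 1)/(g + 5)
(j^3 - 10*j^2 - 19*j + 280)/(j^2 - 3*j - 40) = j - 7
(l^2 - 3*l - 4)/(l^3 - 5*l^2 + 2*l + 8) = 1/(l - 2)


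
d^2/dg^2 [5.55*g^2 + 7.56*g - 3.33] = 11.1000000000000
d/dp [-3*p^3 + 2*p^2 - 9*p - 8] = -9*p^2 + 4*p - 9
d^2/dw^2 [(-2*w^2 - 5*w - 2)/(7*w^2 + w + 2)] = 14*(-33*w^3 - 30*w^2 + 24*w + 4)/(343*w^6 + 147*w^5 + 315*w^4 + 85*w^3 + 90*w^2 + 12*w + 8)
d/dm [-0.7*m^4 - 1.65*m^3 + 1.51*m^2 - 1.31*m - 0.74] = -2.8*m^3 - 4.95*m^2 + 3.02*m - 1.31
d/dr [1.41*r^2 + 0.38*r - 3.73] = 2.82*r + 0.38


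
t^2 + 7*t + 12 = (t + 3)*(t + 4)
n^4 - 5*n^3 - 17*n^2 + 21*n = n*(n - 7)*(n - 1)*(n + 3)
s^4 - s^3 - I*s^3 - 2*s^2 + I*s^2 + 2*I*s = s*(s - 2)*(s + 1)*(s - I)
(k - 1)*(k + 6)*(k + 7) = k^3 + 12*k^2 + 29*k - 42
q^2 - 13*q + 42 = (q - 7)*(q - 6)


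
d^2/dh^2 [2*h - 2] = 0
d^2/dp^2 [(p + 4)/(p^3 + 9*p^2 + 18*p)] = 6*(-p*(p^2 + 9*p + 18)*(p^2 + 6*p + (p + 3)*(p + 4) + 6) + 3*(p + 4)*(p^2 + 6*p + 6)^2)/(p^3*(p^2 + 9*p + 18)^3)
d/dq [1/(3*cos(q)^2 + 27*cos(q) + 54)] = (2*cos(q) + 9)*sin(q)/(3*(cos(q)^2 + 9*cos(q) + 18)^2)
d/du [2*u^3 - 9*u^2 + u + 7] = 6*u^2 - 18*u + 1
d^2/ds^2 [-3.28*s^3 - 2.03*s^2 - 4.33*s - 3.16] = -19.68*s - 4.06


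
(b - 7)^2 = b^2 - 14*b + 49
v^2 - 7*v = v*(v - 7)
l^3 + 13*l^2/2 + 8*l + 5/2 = (l + 1/2)*(l + 1)*(l + 5)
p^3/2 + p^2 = p^2*(p/2 + 1)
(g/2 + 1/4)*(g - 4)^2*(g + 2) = g^4/2 - 11*g^3/4 - 3*g^2/2 + 16*g + 8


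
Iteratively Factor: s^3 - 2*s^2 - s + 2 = (s + 1)*(s^2 - 3*s + 2) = (s - 1)*(s + 1)*(s - 2)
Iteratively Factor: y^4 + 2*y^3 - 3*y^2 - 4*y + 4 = (y + 2)*(y^3 - 3*y + 2) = (y - 1)*(y + 2)*(y^2 + y - 2) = (y - 1)*(y + 2)^2*(y - 1)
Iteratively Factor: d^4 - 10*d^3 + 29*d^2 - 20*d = (d - 4)*(d^3 - 6*d^2 + 5*d) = (d - 4)*(d - 1)*(d^2 - 5*d) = (d - 5)*(d - 4)*(d - 1)*(d)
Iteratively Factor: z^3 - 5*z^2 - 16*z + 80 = (z + 4)*(z^2 - 9*z + 20) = (z - 5)*(z + 4)*(z - 4)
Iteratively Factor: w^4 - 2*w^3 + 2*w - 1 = (w - 1)*(w^3 - w^2 - w + 1) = (w - 1)*(w + 1)*(w^2 - 2*w + 1) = (w - 1)^2*(w + 1)*(w - 1)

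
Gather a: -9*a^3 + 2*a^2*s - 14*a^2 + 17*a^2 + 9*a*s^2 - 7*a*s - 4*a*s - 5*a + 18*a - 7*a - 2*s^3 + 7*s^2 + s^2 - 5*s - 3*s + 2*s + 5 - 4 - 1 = -9*a^3 + a^2*(2*s + 3) + a*(9*s^2 - 11*s + 6) - 2*s^3 + 8*s^2 - 6*s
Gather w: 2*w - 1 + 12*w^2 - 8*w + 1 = 12*w^2 - 6*w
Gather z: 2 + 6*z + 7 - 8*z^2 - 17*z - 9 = -8*z^2 - 11*z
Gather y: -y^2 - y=-y^2 - y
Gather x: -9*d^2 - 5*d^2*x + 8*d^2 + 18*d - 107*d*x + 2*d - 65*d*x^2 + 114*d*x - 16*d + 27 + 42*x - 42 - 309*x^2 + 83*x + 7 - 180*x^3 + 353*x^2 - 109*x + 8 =-d^2 + 4*d - 180*x^3 + x^2*(44 - 65*d) + x*(-5*d^2 + 7*d + 16)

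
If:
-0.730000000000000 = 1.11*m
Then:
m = -0.66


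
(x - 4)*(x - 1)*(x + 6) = x^3 + x^2 - 26*x + 24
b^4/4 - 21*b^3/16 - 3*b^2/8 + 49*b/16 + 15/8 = (b/4 + 1/4)*(b - 5)*(b - 2)*(b + 3/4)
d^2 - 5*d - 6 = (d - 6)*(d + 1)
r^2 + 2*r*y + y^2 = (r + y)^2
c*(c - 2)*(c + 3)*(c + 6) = c^4 + 7*c^3 - 36*c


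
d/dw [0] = 0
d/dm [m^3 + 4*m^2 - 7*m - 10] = 3*m^2 + 8*m - 7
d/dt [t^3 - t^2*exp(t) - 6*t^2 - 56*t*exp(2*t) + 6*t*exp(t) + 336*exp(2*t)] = -t^2*exp(t) + 3*t^2 - 112*t*exp(2*t) + 4*t*exp(t) - 12*t + 616*exp(2*t) + 6*exp(t)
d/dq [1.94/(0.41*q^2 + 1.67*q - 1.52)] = (-1.5908*q - 3.2398)/(0.41*q^2 + 1.67*q - 1.52)^2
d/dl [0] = 0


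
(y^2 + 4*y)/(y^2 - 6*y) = (y + 4)/(y - 6)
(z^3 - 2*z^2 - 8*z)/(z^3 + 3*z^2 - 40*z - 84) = z*(z - 4)/(z^2 + z - 42)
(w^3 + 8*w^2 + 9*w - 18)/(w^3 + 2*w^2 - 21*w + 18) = (w + 3)/(w - 3)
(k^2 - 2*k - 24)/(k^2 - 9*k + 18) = (k + 4)/(k - 3)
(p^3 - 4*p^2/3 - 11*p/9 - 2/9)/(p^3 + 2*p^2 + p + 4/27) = 3*(p - 2)/(3*p + 4)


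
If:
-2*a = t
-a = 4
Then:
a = -4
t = 8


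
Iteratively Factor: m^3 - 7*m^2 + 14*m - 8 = (m - 1)*(m^2 - 6*m + 8) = (m - 4)*(m - 1)*(m - 2)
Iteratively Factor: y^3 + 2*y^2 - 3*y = (y - 1)*(y^2 + 3*y) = (y - 1)*(y + 3)*(y)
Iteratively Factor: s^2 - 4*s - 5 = (s - 5)*(s + 1)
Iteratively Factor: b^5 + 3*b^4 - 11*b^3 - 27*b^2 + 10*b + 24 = (b + 2)*(b^4 + b^3 - 13*b^2 - b + 12) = (b + 1)*(b + 2)*(b^3 - 13*b + 12) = (b - 3)*(b + 1)*(b + 2)*(b^2 + 3*b - 4) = (b - 3)*(b + 1)*(b + 2)*(b + 4)*(b - 1)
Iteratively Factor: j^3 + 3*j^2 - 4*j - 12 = (j + 3)*(j^2 - 4) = (j - 2)*(j + 3)*(j + 2)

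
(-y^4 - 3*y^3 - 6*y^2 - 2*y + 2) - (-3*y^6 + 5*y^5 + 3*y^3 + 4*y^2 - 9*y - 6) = 3*y^6 - 5*y^5 - y^4 - 6*y^3 - 10*y^2 + 7*y + 8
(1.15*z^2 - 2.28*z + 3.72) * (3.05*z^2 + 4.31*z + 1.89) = 3.5075*z^4 - 1.9975*z^3 + 3.6927*z^2 + 11.724*z + 7.0308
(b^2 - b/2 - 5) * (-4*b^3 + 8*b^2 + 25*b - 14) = -4*b^5 + 10*b^4 + 41*b^3 - 133*b^2/2 - 118*b + 70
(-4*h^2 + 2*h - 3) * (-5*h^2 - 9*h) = 20*h^4 + 26*h^3 - 3*h^2 + 27*h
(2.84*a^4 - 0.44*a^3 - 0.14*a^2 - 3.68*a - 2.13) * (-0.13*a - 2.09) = -0.3692*a^5 - 5.8784*a^4 + 0.9378*a^3 + 0.771*a^2 + 7.9681*a + 4.4517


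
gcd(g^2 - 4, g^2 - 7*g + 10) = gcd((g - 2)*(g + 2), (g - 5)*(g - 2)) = g - 2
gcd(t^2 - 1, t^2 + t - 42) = 1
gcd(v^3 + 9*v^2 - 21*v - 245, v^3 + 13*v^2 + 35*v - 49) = v^2 + 14*v + 49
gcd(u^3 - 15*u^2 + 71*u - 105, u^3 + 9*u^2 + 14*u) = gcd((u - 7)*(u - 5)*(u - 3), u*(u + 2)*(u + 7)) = 1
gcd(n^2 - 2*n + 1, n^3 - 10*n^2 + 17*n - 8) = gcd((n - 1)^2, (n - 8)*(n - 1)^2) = n^2 - 2*n + 1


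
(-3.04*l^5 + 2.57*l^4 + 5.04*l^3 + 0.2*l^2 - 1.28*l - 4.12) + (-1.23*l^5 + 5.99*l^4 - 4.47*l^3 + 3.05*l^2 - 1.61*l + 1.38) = -4.27*l^5 + 8.56*l^4 + 0.57*l^3 + 3.25*l^2 - 2.89*l - 2.74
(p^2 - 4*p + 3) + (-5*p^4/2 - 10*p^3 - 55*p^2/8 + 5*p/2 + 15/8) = -5*p^4/2 - 10*p^3 - 47*p^2/8 - 3*p/2 + 39/8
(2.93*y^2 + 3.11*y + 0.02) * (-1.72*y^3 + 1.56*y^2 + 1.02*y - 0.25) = -5.0396*y^5 - 0.7784*y^4 + 7.8058*y^3 + 2.4709*y^2 - 0.7571*y - 0.005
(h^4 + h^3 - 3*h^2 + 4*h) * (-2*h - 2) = -2*h^5 - 4*h^4 + 4*h^3 - 2*h^2 - 8*h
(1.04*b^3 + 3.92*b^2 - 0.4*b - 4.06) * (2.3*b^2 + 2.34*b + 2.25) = 2.392*b^5 + 11.4496*b^4 + 10.5928*b^3 - 1.454*b^2 - 10.4004*b - 9.135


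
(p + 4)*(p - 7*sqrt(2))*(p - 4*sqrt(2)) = p^3 - 11*sqrt(2)*p^2 + 4*p^2 - 44*sqrt(2)*p + 56*p + 224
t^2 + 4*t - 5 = (t - 1)*(t + 5)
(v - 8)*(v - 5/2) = v^2 - 21*v/2 + 20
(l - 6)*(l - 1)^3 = l^4 - 9*l^3 + 21*l^2 - 19*l + 6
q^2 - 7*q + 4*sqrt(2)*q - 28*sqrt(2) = (q - 7)*(q + 4*sqrt(2))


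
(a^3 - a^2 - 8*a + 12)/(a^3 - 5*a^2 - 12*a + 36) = (a - 2)/(a - 6)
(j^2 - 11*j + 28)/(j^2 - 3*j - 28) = (j - 4)/(j + 4)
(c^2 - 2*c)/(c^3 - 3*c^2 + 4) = c/(c^2 - c - 2)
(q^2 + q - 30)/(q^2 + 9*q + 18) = (q - 5)/(q + 3)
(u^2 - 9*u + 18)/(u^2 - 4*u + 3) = (u - 6)/(u - 1)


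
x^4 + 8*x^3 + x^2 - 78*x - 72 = (x - 3)*(x + 1)*(x + 4)*(x + 6)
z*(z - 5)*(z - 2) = z^3 - 7*z^2 + 10*z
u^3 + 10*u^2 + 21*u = u*(u + 3)*(u + 7)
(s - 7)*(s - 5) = s^2 - 12*s + 35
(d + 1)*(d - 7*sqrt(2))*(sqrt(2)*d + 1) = sqrt(2)*d^3 - 13*d^2 + sqrt(2)*d^2 - 13*d - 7*sqrt(2)*d - 7*sqrt(2)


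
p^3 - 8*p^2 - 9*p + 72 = (p - 8)*(p - 3)*(p + 3)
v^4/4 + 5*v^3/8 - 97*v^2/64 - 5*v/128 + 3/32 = (v/4 + 1)*(v - 3/2)*(v - 1/4)*(v + 1/4)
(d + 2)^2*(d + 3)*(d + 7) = d^4 + 14*d^3 + 65*d^2 + 124*d + 84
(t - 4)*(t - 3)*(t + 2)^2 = t^4 - 3*t^3 - 12*t^2 + 20*t + 48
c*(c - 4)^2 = c^3 - 8*c^2 + 16*c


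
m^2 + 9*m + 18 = (m + 3)*(m + 6)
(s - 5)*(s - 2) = s^2 - 7*s + 10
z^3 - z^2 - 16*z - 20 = (z - 5)*(z + 2)^2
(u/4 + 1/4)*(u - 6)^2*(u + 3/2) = u^4/4 - 19*u^3/8 + 15*u^2/8 + 18*u + 27/2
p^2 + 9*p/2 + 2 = (p + 1/2)*(p + 4)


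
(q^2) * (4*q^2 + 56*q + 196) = 4*q^4 + 56*q^3 + 196*q^2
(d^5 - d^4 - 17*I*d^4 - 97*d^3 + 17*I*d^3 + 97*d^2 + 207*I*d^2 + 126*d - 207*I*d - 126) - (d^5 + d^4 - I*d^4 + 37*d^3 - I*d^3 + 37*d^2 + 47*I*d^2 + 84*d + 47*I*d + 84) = -2*d^4 - 16*I*d^4 - 134*d^3 + 18*I*d^3 + 60*d^2 + 160*I*d^2 + 42*d - 254*I*d - 210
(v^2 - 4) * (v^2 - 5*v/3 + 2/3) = v^4 - 5*v^3/3 - 10*v^2/3 + 20*v/3 - 8/3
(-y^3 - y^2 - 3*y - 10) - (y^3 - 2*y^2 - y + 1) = -2*y^3 + y^2 - 2*y - 11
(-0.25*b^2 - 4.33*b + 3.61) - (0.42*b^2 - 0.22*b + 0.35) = -0.67*b^2 - 4.11*b + 3.26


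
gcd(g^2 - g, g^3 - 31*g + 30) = g - 1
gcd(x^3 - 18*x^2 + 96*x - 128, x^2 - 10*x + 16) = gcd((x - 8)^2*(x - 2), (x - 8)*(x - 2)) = x^2 - 10*x + 16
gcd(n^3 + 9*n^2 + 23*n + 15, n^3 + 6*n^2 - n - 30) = n^2 + 8*n + 15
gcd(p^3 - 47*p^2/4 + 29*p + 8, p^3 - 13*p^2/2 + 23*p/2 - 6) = p - 4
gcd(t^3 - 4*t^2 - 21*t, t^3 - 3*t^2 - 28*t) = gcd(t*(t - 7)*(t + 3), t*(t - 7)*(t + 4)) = t^2 - 7*t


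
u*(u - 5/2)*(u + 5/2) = u^3 - 25*u/4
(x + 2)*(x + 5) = x^2 + 7*x + 10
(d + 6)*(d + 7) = d^2 + 13*d + 42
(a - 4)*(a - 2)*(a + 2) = a^3 - 4*a^2 - 4*a + 16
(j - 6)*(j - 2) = j^2 - 8*j + 12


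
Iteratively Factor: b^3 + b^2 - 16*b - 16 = (b + 4)*(b^2 - 3*b - 4) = (b + 1)*(b + 4)*(b - 4)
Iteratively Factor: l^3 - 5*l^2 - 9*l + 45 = (l + 3)*(l^2 - 8*l + 15) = (l - 3)*(l + 3)*(l - 5)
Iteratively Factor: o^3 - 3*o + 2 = (o + 2)*(o^2 - 2*o + 1) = (o - 1)*(o + 2)*(o - 1)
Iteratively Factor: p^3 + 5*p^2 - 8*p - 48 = (p + 4)*(p^2 + p - 12) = (p + 4)^2*(p - 3)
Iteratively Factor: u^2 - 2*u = (u)*(u - 2)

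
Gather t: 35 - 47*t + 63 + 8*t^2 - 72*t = 8*t^2 - 119*t + 98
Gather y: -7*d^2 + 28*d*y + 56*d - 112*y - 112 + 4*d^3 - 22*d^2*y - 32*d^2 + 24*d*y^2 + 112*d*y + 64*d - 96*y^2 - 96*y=4*d^3 - 39*d^2 + 120*d + y^2*(24*d - 96) + y*(-22*d^2 + 140*d - 208) - 112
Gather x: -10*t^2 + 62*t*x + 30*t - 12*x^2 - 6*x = -10*t^2 + 30*t - 12*x^2 + x*(62*t - 6)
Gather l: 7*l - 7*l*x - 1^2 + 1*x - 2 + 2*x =l*(7 - 7*x) + 3*x - 3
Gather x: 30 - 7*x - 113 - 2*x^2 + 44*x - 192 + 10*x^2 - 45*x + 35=8*x^2 - 8*x - 240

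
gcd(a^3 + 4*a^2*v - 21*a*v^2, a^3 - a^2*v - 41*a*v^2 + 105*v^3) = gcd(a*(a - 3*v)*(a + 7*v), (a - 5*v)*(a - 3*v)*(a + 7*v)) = -a^2 - 4*a*v + 21*v^2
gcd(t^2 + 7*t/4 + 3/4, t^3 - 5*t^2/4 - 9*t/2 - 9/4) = t^2 + 7*t/4 + 3/4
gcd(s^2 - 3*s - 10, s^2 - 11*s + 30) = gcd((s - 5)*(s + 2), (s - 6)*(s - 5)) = s - 5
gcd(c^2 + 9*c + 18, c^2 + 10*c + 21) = c + 3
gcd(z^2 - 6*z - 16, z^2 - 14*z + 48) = z - 8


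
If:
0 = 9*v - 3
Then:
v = 1/3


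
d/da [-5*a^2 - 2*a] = -10*a - 2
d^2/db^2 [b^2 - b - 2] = 2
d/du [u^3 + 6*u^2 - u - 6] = 3*u^2 + 12*u - 1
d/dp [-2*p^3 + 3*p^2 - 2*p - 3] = -6*p^2 + 6*p - 2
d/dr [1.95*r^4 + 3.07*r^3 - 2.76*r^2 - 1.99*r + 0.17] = 7.8*r^3 + 9.21*r^2 - 5.52*r - 1.99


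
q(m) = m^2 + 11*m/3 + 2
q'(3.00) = 9.67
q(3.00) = 22.00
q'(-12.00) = -20.33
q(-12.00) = 102.00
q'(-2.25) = -0.83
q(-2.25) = -1.19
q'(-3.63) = -3.59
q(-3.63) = 1.87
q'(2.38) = 8.43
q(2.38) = 16.39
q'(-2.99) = -2.31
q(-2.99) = -0.02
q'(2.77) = 9.21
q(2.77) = 19.83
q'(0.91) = 5.49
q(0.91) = 6.16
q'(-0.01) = 3.65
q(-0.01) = 1.96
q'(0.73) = 5.13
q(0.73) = 5.21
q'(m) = 2*m + 11/3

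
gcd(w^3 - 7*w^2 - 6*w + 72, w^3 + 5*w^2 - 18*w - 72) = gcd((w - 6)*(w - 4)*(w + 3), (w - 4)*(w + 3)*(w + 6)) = w^2 - w - 12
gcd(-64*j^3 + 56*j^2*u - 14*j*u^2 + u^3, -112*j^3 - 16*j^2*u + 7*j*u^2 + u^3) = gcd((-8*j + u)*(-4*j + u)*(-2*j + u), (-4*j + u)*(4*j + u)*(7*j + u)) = -4*j + u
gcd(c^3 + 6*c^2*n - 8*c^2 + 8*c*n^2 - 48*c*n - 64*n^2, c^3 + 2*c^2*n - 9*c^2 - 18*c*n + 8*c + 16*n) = c^2 + 2*c*n - 8*c - 16*n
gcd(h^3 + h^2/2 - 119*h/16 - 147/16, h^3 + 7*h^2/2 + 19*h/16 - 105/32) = h + 7/4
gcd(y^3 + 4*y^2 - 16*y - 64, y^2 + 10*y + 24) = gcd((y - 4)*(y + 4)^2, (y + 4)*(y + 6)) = y + 4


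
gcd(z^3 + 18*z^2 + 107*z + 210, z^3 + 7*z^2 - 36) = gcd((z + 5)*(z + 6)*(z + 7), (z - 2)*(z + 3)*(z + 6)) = z + 6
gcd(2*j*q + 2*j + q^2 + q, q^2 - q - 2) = q + 1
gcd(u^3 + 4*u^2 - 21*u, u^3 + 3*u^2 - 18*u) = u^2 - 3*u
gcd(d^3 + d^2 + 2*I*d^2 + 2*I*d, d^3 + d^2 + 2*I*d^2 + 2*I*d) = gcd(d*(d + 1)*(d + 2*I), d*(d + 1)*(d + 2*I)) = d^3 + d^2*(1 + 2*I) + 2*I*d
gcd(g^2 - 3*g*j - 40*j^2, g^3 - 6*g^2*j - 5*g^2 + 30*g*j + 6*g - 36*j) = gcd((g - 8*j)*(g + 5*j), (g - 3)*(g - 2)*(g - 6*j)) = 1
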